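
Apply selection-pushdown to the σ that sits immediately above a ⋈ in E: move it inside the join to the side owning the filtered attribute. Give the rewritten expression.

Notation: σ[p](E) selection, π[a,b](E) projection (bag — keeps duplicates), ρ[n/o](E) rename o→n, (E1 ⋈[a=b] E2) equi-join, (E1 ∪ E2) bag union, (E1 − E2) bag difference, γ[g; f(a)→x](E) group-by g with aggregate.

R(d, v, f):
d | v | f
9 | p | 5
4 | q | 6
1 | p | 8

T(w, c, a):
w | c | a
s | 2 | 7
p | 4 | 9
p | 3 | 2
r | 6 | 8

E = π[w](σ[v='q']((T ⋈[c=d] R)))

σ filters on v, owned by the right side.
E' = π[w]((T ⋈[c=d] σ[v='q'](R)))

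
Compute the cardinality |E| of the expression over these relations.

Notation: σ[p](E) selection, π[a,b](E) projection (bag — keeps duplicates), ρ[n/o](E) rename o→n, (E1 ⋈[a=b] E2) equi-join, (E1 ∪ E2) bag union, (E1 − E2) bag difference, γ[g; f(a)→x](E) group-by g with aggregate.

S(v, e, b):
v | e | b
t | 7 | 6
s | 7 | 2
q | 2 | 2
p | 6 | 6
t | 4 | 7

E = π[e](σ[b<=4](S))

Stepwise |·|:
  S → 5
  σ[b<=4](S) → 2
  π[e](σ[b<=4](S)) → 2

|E| = 2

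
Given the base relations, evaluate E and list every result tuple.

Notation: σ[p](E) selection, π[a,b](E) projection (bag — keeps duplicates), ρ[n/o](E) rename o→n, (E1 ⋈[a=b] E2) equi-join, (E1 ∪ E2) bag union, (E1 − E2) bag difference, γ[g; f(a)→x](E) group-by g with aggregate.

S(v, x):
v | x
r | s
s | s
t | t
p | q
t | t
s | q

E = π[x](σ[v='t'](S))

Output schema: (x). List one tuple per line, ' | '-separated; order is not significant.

Stepwise |·|:
  S → 6
  σ[v='t'](S) → 2
  π[x](σ[v='t'](S)) → 2

== RESULT ==
x
t
t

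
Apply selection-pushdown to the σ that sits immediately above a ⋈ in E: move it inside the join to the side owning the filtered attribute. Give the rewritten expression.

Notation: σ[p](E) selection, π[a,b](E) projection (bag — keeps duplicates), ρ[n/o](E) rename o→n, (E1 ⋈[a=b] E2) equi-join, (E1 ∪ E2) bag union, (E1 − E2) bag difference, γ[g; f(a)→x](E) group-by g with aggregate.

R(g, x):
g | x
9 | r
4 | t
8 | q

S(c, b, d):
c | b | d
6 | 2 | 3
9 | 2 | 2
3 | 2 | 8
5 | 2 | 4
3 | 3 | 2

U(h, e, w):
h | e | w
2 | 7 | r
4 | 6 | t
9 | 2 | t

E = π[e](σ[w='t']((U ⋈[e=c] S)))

σ filters on w, owned by the left side.
E' = π[e]((σ[w='t'](U) ⋈[e=c] S))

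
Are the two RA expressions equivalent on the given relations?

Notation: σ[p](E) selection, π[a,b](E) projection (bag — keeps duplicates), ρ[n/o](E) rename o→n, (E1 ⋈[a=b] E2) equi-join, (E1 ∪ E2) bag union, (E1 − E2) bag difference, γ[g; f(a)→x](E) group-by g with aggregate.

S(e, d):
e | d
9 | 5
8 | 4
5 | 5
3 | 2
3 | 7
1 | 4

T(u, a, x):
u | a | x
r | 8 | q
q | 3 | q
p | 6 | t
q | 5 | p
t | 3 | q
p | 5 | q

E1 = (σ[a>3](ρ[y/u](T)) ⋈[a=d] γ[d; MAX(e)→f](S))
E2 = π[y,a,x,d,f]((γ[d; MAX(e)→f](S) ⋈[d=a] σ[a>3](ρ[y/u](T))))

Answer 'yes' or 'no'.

E1 stepwise |·|:
  T → 6
  ρ[y/u](T) → 6
  σ[a>3](ρ[y/u](T)) → 4
  S → 6
  γ[d; MAX(e)→f](S) → 4
  (σ[a>3](ρ[y/u](T)) ⋈[a=d] γ[d; MAX(e)→f](S)) → 2
E2 stepwise |·|:
  S → 6
  γ[d; MAX(e)→f](S) → 4
  T → 6
  ρ[y/u](T) → 6
  σ[a>3](ρ[y/u](T)) → 4
  (γ[d; MAX(e)→f](S) ⋈[d=a] σ[a>3](ρ[y/u](T))) → 2
  π[y,a,x,d,f]((γ[d; MAX(e)→f](S) ⋈[d=a] σ[a>3](ρ[y/u](T)))) → 2

E1 and E2 produce the same multiset:
y | a | x | d | f
p | 5 | q | 5 | 9
q | 5 | p | 5 | 9

yes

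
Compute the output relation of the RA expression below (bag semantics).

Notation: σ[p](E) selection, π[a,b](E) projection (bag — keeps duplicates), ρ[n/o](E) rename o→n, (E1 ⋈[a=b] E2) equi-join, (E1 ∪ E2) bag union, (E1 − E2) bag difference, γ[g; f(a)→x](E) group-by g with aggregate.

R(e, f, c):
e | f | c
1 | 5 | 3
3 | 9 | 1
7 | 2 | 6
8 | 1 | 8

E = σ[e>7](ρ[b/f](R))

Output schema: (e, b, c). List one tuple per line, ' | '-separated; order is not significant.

Row counts bottom-up:
  R → 4
  ρ[b/f](R) → 4
  σ[e>7](ρ[b/f](R)) → 1

== RESULT ==
e | b | c
8 | 1 | 8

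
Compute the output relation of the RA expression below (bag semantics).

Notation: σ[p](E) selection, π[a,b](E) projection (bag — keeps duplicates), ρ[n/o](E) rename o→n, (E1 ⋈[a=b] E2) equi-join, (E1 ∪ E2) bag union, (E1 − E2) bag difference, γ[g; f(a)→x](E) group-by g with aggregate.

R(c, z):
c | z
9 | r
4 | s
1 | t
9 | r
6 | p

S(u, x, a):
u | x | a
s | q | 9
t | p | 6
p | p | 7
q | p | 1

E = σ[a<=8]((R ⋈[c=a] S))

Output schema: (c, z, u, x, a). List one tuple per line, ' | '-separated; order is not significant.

Row counts bottom-up:
  R → 5
  S → 4
  (R ⋈[c=a] S) → 4
  σ[a<=8]((R ⋈[c=a] S)) → 2

== RESULT ==
c | z | u | x | a
1 | t | q | p | 1
6 | p | t | p | 6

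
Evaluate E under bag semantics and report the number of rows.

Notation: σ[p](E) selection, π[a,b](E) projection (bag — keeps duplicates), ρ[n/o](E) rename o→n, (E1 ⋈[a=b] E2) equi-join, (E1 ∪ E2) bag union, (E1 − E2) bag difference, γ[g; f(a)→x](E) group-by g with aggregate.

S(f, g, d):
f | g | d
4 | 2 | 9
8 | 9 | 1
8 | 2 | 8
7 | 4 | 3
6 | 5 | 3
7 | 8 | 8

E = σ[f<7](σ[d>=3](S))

Per-node cardinality:
  S → 6
  σ[d>=3](S) → 5
  σ[f<7](σ[d>=3](S)) → 2

|E| = 2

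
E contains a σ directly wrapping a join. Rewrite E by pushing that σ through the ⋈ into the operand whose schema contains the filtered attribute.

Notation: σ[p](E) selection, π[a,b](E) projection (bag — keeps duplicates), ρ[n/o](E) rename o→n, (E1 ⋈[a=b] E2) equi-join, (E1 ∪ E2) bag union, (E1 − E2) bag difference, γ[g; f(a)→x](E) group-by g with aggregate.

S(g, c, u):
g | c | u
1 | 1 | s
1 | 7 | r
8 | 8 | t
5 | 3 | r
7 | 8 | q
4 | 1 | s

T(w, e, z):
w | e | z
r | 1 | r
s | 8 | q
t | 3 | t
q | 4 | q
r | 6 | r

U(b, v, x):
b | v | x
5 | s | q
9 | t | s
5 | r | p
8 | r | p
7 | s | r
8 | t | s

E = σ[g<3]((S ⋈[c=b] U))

σ filters on g, owned by the left side.
E' = (σ[g<3](S) ⋈[c=b] U)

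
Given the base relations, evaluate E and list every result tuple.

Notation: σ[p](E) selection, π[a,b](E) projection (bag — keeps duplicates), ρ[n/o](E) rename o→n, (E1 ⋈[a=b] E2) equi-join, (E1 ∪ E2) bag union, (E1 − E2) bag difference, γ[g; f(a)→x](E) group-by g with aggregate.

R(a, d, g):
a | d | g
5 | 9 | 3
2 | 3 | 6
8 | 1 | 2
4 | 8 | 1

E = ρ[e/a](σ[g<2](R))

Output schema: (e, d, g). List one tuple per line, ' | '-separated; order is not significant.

Subexpression sizes:
  R → 4
  σ[g<2](R) → 1
  ρ[e/a](σ[g<2](R)) → 1

== RESULT ==
e | d | g
4 | 8 | 1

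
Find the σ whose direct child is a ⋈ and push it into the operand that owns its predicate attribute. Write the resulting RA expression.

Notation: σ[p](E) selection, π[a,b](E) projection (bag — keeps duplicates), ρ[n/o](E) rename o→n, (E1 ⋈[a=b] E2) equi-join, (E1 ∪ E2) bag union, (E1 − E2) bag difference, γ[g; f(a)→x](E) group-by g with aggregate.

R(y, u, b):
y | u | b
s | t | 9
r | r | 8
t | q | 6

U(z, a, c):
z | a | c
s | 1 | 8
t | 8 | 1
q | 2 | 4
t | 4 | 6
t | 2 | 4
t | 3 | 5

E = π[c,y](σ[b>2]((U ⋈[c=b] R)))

σ filters on b, owned by the right side.
E' = π[c,y]((U ⋈[c=b] σ[b>2](R)))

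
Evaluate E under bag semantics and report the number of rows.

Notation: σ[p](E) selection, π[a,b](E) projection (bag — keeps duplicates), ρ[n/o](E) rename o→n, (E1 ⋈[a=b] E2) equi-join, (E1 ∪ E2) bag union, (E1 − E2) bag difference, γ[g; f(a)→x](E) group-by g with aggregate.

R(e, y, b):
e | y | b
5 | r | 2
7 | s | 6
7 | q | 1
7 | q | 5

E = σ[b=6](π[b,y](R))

Row counts bottom-up:
  R → 4
  π[b,y](R) → 4
  σ[b=6](π[b,y](R)) → 1

|E| = 1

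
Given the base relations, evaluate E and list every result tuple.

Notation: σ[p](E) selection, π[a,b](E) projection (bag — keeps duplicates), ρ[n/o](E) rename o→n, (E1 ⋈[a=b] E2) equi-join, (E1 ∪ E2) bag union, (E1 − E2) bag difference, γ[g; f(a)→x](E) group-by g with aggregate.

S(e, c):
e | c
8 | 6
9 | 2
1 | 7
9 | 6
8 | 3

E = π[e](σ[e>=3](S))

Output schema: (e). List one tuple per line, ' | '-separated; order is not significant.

Stepwise |·|:
  S → 5
  σ[e>=3](S) → 4
  π[e](σ[e>=3](S)) → 4

== RESULT ==
e
8
8
9
9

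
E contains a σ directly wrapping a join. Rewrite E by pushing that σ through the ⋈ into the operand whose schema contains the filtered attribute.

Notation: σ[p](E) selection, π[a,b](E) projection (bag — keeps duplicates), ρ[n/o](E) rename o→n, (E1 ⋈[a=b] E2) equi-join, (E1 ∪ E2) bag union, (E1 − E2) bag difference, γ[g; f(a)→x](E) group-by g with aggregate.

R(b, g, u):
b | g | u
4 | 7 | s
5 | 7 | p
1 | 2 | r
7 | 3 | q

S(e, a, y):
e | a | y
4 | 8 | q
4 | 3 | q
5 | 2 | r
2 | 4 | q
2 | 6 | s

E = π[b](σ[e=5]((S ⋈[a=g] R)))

σ filters on e, owned by the left side.
E' = π[b]((σ[e=5](S) ⋈[a=g] R))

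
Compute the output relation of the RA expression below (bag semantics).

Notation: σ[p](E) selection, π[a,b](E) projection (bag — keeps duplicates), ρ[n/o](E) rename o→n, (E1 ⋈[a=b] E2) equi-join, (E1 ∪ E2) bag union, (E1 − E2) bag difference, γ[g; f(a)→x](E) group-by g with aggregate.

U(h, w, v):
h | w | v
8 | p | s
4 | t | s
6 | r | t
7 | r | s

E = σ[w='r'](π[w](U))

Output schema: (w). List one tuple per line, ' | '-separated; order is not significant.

Row counts bottom-up:
  U → 4
  π[w](U) → 4
  σ[w='r'](π[w](U)) → 2

== RESULT ==
w
r
r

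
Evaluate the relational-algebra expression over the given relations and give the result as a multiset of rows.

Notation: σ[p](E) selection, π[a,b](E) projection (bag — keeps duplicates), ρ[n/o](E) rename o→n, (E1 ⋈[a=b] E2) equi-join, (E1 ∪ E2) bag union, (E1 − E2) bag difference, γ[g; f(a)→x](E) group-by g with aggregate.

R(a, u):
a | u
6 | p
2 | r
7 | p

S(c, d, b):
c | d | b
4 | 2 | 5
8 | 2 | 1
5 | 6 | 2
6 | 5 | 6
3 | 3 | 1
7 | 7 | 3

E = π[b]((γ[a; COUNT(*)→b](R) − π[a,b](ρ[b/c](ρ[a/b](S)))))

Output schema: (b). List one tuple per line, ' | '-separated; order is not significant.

Stepwise |·|:
  R → 3
  γ[a; COUNT(*)→b](R) → 3
  S → 6
  ρ[a/b](S) → 6
  ρ[b/c](ρ[a/b](S)) → 6
  π[a,b](ρ[b/c](ρ[a/b](S))) → 6
  (γ[a; COUNT(*)→b](R) − π[a,b](ρ[b/c](ρ[a/b](S)))) → 3
  π[b]((γ[a; COUNT(*)→b](R) − π[a,b](ρ[b/c](ρ[a/b](S))))) → 3

== RESULT ==
b
1
1
1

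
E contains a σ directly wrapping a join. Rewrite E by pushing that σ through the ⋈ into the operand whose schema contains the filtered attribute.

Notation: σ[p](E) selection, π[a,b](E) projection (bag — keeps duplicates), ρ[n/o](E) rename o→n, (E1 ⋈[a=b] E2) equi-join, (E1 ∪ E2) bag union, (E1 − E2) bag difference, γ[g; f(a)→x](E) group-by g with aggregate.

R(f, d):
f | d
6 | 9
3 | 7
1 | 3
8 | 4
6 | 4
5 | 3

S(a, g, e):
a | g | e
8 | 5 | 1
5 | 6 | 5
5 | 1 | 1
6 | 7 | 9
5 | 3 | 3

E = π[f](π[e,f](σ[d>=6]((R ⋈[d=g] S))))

σ filters on d, owned by the left side.
E' = π[f](π[e,f]((σ[d>=6](R) ⋈[d=g] S)))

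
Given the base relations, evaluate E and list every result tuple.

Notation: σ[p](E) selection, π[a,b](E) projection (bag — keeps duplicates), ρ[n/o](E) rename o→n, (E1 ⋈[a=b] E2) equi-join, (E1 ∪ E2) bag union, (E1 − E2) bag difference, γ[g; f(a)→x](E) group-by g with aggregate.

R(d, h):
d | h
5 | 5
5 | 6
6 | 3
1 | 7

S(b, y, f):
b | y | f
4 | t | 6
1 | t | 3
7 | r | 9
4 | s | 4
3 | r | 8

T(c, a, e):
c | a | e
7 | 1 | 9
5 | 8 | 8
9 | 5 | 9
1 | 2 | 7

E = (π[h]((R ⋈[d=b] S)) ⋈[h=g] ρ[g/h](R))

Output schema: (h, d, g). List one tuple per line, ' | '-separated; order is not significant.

Stepwise |·|:
  R → 4
  S → 5
  (R ⋈[d=b] S) → 1
  π[h]((R ⋈[d=b] S)) → 1
  R → 4
  ρ[g/h](R) → 4
  (π[h]((R ⋈[d=b] S)) ⋈[h=g] ρ[g/h](R)) → 1

== RESULT ==
h | d | g
7 | 1 | 7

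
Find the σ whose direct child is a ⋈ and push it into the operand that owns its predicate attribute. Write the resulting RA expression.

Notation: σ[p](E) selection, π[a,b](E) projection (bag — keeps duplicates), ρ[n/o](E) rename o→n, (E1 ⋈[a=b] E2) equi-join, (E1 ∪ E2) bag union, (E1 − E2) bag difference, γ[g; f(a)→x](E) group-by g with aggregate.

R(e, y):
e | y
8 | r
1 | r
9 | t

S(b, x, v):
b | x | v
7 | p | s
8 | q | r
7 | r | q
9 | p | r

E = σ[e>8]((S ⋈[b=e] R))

σ filters on e, owned by the right side.
E' = (S ⋈[b=e] σ[e>8](R))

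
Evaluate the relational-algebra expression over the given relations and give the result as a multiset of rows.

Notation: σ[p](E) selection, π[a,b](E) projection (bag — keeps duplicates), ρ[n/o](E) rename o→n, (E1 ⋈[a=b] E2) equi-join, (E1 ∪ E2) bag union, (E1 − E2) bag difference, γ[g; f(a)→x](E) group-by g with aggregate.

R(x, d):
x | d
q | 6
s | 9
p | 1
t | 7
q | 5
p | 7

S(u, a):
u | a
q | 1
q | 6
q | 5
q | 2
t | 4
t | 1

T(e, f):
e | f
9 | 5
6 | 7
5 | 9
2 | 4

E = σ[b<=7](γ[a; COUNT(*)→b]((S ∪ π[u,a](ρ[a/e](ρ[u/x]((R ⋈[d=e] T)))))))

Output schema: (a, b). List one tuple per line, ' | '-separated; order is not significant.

Per-node cardinality:
  S → 6
  R → 6
  T → 4
  (R ⋈[d=e] T) → 3
  ρ[u/x]((R ⋈[d=e] T)) → 3
  ρ[a/e](ρ[u/x]((R ⋈[d=e] T))) → 3
  π[u,a](ρ[a/e](ρ[u/x]((R ⋈[d=e] T)))) → 3
  (S ∪ π[u,a](ρ[a/e](ρ[u/x]((R ⋈[d=e] T))))) → 9
  γ[a; COUNT(*)→b]((S ∪ π[u,a](ρ[a/e](ρ[u/x]((R ⋈[d=e] T)))))) → 6
  σ[b<=7](γ[a; COUNT(*)→b]((S ∪ π[u,a](ρ[a/e](ρ[u/x]((R ⋈[d=e] T))))))) → 6

== RESULT ==
a | b
1 | 2
2 | 1
4 | 1
5 | 2
6 | 2
9 | 1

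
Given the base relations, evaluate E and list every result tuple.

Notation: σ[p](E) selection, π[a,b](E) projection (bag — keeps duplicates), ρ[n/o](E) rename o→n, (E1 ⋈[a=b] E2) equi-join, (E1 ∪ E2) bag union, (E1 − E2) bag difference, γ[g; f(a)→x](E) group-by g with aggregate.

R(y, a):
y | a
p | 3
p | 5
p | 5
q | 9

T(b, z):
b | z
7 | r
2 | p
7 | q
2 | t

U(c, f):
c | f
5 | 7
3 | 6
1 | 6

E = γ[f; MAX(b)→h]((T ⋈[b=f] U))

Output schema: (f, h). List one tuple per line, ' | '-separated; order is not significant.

Per-node cardinality:
  T → 4
  U → 3
  (T ⋈[b=f] U) → 2
  γ[f; MAX(b)→h]((T ⋈[b=f] U)) → 1

== RESULT ==
f | h
7 | 7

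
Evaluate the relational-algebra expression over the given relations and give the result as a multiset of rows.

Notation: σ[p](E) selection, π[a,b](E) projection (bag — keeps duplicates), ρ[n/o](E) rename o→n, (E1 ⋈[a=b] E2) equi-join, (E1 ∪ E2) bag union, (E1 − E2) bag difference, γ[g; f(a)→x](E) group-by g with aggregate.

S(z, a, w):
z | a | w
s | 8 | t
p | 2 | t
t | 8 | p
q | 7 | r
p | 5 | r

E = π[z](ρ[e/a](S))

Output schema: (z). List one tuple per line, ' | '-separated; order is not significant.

Stepwise |·|:
  S → 5
  ρ[e/a](S) → 5
  π[z](ρ[e/a](S)) → 5

== RESULT ==
z
p
p
q
s
t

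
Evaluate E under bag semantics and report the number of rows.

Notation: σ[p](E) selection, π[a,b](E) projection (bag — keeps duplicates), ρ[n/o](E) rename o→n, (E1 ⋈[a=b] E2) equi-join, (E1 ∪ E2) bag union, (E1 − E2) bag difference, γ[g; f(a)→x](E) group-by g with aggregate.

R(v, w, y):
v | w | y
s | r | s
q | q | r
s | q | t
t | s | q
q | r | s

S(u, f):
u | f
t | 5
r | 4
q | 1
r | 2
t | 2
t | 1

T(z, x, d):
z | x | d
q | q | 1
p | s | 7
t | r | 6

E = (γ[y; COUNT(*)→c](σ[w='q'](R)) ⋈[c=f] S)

Subexpression sizes:
  R → 5
  σ[w='q'](R) → 2
  γ[y; COUNT(*)→c](σ[w='q'](R)) → 2
  S → 6
  (γ[y; COUNT(*)→c](σ[w='q'](R)) ⋈[c=f] S) → 4

|E| = 4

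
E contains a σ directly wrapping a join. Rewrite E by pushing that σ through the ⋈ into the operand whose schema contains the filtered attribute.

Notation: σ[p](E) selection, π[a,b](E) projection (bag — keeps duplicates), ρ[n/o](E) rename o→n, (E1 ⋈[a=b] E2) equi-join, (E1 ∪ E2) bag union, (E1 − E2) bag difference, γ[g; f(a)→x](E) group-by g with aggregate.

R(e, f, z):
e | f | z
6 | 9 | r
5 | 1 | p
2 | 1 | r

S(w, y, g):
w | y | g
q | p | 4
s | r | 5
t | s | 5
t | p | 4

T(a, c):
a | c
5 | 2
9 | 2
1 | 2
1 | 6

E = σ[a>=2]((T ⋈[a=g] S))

σ filters on a, owned by the left side.
E' = (σ[a>=2](T) ⋈[a=g] S)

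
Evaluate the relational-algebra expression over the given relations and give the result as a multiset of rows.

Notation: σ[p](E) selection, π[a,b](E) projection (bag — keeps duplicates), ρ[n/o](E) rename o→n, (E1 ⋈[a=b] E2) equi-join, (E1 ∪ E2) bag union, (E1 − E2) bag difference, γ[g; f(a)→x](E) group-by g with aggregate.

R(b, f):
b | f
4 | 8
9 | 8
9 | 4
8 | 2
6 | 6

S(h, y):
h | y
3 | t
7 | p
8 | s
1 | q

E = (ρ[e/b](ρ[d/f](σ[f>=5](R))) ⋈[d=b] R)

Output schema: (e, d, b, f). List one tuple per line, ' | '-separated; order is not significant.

Stepwise |·|:
  R → 5
  σ[f>=5](R) → 3
  ρ[d/f](σ[f>=5](R)) → 3
  ρ[e/b](ρ[d/f](σ[f>=5](R))) → 3
  R → 5
  (ρ[e/b](ρ[d/f](σ[f>=5](R))) ⋈[d=b] R) → 3

== RESULT ==
e | d | b | f
4 | 8 | 8 | 2
6 | 6 | 6 | 6
9 | 8 | 8 | 2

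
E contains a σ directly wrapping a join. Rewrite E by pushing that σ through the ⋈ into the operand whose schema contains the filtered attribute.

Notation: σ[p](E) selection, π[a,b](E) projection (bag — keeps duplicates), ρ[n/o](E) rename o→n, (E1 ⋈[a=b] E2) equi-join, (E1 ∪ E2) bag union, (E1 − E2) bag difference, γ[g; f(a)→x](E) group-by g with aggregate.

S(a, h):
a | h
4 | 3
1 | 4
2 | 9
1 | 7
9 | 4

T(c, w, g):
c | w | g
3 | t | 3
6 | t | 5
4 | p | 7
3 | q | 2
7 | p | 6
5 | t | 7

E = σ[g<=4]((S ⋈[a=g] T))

σ filters on g, owned by the right side.
E' = (S ⋈[a=g] σ[g<=4](T))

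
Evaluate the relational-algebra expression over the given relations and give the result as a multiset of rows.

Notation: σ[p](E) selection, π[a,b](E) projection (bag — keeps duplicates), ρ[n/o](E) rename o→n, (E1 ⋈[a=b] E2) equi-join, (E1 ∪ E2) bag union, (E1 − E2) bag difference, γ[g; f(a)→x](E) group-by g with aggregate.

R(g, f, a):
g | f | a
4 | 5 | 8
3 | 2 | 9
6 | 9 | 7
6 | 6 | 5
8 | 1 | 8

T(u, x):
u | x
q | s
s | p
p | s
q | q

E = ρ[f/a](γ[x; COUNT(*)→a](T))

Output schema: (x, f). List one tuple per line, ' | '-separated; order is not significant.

Row counts bottom-up:
  T → 4
  γ[x; COUNT(*)→a](T) → 3
  ρ[f/a](γ[x; COUNT(*)→a](T)) → 3

== RESULT ==
x | f
p | 1
q | 1
s | 2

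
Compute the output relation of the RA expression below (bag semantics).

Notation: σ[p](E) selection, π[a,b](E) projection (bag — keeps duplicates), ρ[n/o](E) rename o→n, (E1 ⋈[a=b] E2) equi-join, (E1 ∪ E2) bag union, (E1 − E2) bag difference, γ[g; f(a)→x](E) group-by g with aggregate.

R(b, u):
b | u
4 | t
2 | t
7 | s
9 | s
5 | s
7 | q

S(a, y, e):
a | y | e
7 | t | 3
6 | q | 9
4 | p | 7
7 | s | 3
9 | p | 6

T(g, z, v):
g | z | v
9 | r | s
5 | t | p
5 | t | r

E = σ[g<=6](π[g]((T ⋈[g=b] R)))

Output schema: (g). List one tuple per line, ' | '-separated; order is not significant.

Row counts bottom-up:
  T → 3
  R → 6
  (T ⋈[g=b] R) → 3
  π[g]((T ⋈[g=b] R)) → 3
  σ[g<=6](π[g]((T ⋈[g=b] R))) → 2

== RESULT ==
g
5
5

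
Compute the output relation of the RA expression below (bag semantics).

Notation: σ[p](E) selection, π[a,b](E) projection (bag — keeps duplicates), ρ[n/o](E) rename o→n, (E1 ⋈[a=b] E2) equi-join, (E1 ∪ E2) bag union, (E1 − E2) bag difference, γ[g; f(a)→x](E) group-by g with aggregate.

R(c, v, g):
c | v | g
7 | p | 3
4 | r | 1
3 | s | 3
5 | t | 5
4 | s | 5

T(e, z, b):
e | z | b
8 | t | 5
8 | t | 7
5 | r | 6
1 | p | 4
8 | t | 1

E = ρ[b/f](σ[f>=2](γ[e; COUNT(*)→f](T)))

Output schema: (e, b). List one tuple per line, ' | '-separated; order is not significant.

Per-node cardinality:
  T → 5
  γ[e; COUNT(*)→f](T) → 3
  σ[f>=2](γ[e; COUNT(*)→f](T)) → 1
  ρ[b/f](σ[f>=2](γ[e; COUNT(*)→f](T))) → 1

== RESULT ==
e | b
8 | 3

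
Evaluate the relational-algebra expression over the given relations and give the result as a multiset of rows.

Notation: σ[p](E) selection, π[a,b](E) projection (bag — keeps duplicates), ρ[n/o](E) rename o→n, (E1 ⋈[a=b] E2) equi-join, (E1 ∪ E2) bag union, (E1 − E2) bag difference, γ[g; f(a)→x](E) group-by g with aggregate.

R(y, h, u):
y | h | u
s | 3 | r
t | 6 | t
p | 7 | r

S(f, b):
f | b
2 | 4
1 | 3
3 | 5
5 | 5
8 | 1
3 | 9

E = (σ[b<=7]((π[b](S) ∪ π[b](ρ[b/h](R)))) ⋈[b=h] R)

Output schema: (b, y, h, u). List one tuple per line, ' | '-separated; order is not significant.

Row counts bottom-up:
  S → 6
  π[b](S) → 6
  R → 3
  ρ[b/h](R) → 3
  π[b](ρ[b/h](R)) → 3
  (π[b](S) ∪ π[b](ρ[b/h](R))) → 9
  σ[b<=7]((π[b](S) ∪ π[b](ρ[b/h](R)))) → 8
  R → 3
  (σ[b<=7]((π[b](S) ∪ π[b](ρ[b/h](R)))) ⋈[b=h] R) → 4

== RESULT ==
b | y | h | u
3 | s | 3 | r
3 | s | 3 | r
6 | t | 6 | t
7 | p | 7 | r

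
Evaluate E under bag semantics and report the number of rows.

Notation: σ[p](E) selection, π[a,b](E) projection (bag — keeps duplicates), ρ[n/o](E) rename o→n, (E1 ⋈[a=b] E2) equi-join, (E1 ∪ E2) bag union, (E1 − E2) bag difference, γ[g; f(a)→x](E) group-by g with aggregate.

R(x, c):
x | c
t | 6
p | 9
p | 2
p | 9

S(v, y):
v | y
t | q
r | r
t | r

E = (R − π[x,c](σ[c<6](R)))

Stepwise |·|:
  R → 4
  R → 4
  σ[c<6](R) → 1
  π[x,c](σ[c<6](R)) → 1
  (R − π[x,c](σ[c<6](R))) → 3

|E| = 3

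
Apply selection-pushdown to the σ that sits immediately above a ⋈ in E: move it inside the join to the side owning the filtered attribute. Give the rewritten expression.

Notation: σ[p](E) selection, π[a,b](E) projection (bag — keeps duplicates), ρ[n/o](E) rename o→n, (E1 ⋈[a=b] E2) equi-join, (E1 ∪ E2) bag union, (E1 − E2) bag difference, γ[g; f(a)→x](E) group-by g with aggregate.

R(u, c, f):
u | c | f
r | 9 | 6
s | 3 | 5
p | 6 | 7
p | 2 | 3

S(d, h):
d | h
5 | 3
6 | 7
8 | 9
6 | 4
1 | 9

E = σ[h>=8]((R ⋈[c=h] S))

σ filters on h, owned by the right side.
E' = (R ⋈[c=h] σ[h>=8](S))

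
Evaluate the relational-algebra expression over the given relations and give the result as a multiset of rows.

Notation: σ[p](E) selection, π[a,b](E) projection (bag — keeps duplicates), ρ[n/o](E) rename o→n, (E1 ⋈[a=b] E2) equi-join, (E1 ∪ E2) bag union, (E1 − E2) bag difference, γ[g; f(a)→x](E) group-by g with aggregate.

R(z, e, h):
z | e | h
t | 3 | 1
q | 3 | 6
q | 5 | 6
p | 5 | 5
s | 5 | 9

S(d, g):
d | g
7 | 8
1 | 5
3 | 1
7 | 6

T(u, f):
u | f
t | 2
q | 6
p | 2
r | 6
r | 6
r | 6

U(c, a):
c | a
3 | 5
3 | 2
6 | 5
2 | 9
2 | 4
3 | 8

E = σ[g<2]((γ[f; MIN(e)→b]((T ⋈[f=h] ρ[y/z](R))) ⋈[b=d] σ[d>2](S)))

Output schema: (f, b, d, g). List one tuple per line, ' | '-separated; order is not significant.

Stepwise |·|:
  T → 6
  R → 5
  ρ[y/z](R) → 5
  (T ⋈[f=h] ρ[y/z](R)) → 8
  γ[f; MIN(e)→b]((T ⋈[f=h] ρ[y/z](R))) → 1
  S → 4
  σ[d>2](S) → 3
  (γ[f; MIN(e)→b]((T ⋈[f=h] ρ[y/z](R))) ⋈[b=d] σ[d>2](S)) → 1
  σ[g<2]((γ[f; MIN(e)→b]((T ⋈[f=h] ρ[y/z](R))) ⋈[b=d] σ[d>2](S))) → 1

== RESULT ==
f | b | d | g
6 | 3 | 3 | 1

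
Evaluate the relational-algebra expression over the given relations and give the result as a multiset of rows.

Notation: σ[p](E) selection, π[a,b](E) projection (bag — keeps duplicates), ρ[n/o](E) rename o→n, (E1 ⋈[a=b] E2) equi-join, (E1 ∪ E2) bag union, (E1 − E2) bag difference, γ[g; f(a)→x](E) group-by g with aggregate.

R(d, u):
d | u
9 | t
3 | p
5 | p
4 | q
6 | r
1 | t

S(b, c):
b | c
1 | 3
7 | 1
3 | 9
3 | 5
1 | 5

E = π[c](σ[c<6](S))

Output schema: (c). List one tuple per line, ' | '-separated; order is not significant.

Row counts bottom-up:
  S → 5
  σ[c<6](S) → 4
  π[c](σ[c<6](S)) → 4

== RESULT ==
c
1
3
5
5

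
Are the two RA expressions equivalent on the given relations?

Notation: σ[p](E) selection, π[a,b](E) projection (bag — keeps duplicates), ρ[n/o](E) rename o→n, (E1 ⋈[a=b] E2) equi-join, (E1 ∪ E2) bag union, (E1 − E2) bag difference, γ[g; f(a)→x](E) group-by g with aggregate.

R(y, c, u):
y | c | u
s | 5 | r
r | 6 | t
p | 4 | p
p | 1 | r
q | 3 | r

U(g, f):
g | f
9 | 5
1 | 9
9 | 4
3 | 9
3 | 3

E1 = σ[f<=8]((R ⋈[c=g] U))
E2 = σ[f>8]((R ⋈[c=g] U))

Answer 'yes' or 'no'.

E1 row counts bottom-up:
  R → 5
  U → 5
  (R ⋈[c=g] U) → 3
  σ[f<=8]((R ⋈[c=g] U)) → 1
E2 row counts bottom-up:
  R → 5
  U → 5
  (R ⋈[c=g] U) → 3
  σ[f>8]((R ⋈[c=g] U)) → 2

E1 result:
y | c | u | g | f
q | 3 | r | 3 | 3
E2 result:
y | c | u | g | f
p | 1 | r | 1 | 9
q | 3 | r | 3 | 9
Witness: ('p', 1, 'r', 1, 9) appears 0× in E1 but 1× in E2.

no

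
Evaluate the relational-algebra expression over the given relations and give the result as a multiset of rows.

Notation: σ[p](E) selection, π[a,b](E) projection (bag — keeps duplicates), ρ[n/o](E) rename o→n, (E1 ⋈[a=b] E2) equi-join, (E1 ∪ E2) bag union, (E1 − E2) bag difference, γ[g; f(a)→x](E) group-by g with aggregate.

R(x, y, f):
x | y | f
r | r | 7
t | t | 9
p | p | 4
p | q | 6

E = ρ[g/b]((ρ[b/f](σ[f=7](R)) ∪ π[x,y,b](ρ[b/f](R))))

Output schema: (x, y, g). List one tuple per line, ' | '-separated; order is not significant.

Stepwise |·|:
  R → 4
  σ[f=7](R) → 1
  ρ[b/f](σ[f=7](R)) → 1
  R → 4
  ρ[b/f](R) → 4
  π[x,y,b](ρ[b/f](R)) → 4
  (ρ[b/f](σ[f=7](R)) ∪ π[x,y,b](ρ[b/f](R))) → 5
  ρ[g/b]((ρ[b/f](σ[f=7](R)) ∪ π[x,y,b](ρ[b/f](R)))) → 5

== RESULT ==
x | y | g
p | p | 4
p | q | 6
r | r | 7
r | r | 7
t | t | 9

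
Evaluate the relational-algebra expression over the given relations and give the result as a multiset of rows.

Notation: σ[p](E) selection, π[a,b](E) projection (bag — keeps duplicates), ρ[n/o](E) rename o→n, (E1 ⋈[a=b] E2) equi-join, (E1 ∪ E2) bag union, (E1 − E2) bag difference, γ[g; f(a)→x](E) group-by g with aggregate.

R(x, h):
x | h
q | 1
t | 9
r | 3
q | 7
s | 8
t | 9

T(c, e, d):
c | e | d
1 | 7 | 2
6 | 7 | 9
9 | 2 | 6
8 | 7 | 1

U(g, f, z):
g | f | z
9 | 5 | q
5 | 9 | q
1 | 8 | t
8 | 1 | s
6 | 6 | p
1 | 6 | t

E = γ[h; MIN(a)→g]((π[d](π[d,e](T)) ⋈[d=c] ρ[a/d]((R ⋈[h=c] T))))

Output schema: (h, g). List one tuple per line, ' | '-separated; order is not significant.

Subexpression sizes:
  T → 4
  π[d,e](T) → 4
  π[d](π[d,e](T)) → 4
  R → 6
  T → 4
  (R ⋈[h=c] T) → 4
  ρ[a/d]((R ⋈[h=c] T)) → 4
  (π[d](π[d,e](T)) ⋈[d=c] ρ[a/d]((R ⋈[h=c] T))) → 3
  γ[h; MIN(a)→g]((π[d](π[d,e](T)) ⋈[d=c] ρ[a/d]((R ⋈[h=c] T)))) → 2

== RESULT ==
h | g
1 | 2
9 | 6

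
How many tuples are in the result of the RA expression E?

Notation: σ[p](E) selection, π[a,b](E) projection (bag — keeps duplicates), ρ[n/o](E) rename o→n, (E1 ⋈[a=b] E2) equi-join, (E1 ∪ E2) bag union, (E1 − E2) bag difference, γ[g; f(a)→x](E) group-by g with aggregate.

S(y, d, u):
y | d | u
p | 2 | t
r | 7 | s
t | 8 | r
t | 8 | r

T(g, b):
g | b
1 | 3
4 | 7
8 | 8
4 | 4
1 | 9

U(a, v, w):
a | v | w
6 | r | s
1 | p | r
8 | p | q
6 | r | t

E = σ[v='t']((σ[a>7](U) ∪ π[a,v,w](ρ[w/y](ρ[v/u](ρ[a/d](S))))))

Subexpression sizes:
  U → 4
  σ[a>7](U) → 1
  S → 4
  ρ[a/d](S) → 4
  ρ[v/u](ρ[a/d](S)) → 4
  ρ[w/y](ρ[v/u](ρ[a/d](S))) → 4
  π[a,v,w](ρ[w/y](ρ[v/u](ρ[a/d](S)))) → 4
  (σ[a>7](U) ∪ π[a,v,w](ρ[w/y](ρ[v/u](ρ[a/d](S))))) → 5
  σ[v='t']((σ[a>7](U) ∪ π[a,v,w](ρ[w/y](ρ[v/u](ρ[a/d](S)))))) → 1

|E| = 1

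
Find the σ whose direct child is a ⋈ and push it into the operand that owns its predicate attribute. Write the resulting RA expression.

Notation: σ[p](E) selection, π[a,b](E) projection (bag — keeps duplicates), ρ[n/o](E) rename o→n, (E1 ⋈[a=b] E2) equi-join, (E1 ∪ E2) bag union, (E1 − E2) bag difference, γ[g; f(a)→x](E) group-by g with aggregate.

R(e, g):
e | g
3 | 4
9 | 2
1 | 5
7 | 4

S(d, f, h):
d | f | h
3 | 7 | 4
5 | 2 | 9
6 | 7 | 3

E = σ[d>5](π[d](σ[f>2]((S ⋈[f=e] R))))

σ filters on f, owned by the left side.
E' = σ[d>5](π[d]((σ[f>2](S) ⋈[f=e] R)))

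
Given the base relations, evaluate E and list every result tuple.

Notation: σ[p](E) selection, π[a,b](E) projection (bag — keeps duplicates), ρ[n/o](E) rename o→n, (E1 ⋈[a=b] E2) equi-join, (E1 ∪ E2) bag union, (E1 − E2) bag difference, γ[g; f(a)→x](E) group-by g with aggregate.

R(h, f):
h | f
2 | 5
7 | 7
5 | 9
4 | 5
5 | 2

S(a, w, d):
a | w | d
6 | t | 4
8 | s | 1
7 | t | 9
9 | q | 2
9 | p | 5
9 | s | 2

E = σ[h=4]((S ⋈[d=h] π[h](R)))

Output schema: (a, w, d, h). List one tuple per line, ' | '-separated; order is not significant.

Subexpression sizes:
  S → 6
  R → 5
  π[h](R) → 5
  (S ⋈[d=h] π[h](R)) → 5
  σ[h=4]((S ⋈[d=h] π[h](R))) → 1

== RESULT ==
a | w | d | h
6 | t | 4 | 4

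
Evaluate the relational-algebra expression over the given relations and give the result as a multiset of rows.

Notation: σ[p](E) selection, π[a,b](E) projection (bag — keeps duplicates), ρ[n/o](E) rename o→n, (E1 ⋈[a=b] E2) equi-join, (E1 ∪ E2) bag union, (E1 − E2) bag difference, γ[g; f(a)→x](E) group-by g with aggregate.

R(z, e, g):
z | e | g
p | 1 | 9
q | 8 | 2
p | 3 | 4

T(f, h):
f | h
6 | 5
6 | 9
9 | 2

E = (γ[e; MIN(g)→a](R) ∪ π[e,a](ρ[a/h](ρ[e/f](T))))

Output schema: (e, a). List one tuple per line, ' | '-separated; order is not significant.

Row counts bottom-up:
  R → 3
  γ[e; MIN(g)→a](R) → 3
  T → 3
  ρ[e/f](T) → 3
  ρ[a/h](ρ[e/f](T)) → 3
  π[e,a](ρ[a/h](ρ[e/f](T))) → 3
  (γ[e; MIN(g)→a](R) ∪ π[e,a](ρ[a/h](ρ[e/f](T)))) → 6

== RESULT ==
e | a
1 | 9
3 | 4
6 | 5
6 | 9
8 | 2
9 | 2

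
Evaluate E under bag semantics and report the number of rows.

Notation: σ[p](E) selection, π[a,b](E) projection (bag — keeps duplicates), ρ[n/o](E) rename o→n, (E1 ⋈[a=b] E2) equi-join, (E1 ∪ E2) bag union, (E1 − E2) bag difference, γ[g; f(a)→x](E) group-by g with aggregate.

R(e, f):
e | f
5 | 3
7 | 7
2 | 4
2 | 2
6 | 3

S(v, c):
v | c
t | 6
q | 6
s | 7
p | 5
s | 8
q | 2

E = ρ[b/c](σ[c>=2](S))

Subexpression sizes:
  S → 6
  σ[c>=2](S) → 6
  ρ[b/c](σ[c>=2](S)) → 6

|E| = 6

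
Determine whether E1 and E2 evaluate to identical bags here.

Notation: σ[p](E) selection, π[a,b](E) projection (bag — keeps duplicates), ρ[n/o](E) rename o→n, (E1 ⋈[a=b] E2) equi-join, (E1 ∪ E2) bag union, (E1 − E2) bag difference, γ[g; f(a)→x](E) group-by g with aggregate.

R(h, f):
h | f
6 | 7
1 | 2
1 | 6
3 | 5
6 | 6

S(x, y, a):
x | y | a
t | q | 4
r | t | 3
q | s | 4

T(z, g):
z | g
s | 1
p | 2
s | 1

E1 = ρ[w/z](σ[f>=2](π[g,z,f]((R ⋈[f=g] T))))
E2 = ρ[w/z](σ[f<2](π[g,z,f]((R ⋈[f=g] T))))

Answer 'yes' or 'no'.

E1 per-node cardinality:
  R → 5
  T → 3
  (R ⋈[f=g] T) → 1
  π[g,z,f]((R ⋈[f=g] T)) → 1
  σ[f>=2](π[g,z,f]((R ⋈[f=g] T))) → 1
  ρ[w/z](σ[f>=2](π[g,z,f]((R ⋈[f=g] T)))) → 1
E2 per-node cardinality:
  R → 5
  T → 3
  (R ⋈[f=g] T) → 1
  π[g,z,f]((R ⋈[f=g] T)) → 1
  σ[f<2](π[g,z,f]((R ⋈[f=g] T))) → 0
  ρ[w/z](σ[f<2](π[g,z,f]((R ⋈[f=g] T)))) → 0

E1 result:
g | w | f
2 | p | 2
E2 result:
g | w | f
(0 rows)
Witness: (2, 'p', 2) appears 1× in E1 but 0× in E2.

no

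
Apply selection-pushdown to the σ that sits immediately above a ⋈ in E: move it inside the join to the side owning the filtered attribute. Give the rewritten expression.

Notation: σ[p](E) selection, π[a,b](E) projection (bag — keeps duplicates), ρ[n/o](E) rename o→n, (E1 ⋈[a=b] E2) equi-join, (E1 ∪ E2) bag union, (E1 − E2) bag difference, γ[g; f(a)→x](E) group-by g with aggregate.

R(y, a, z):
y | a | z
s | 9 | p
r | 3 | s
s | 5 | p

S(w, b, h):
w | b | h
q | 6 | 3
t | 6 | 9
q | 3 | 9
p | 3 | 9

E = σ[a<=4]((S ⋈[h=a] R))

σ filters on a, owned by the right side.
E' = (S ⋈[h=a] σ[a<=4](R))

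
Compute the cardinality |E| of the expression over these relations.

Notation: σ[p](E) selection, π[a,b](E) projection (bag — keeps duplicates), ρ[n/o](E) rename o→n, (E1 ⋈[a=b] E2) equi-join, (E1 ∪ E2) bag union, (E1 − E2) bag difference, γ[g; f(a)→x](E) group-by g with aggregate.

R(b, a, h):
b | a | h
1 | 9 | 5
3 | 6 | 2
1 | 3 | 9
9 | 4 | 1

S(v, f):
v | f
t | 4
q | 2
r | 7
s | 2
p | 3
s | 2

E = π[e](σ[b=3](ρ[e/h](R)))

Stepwise |·|:
  R → 4
  ρ[e/h](R) → 4
  σ[b=3](ρ[e/h](R)) → 1
  π[e](σ[b=3](ρ[e/h](R))) → 1

|E| = 1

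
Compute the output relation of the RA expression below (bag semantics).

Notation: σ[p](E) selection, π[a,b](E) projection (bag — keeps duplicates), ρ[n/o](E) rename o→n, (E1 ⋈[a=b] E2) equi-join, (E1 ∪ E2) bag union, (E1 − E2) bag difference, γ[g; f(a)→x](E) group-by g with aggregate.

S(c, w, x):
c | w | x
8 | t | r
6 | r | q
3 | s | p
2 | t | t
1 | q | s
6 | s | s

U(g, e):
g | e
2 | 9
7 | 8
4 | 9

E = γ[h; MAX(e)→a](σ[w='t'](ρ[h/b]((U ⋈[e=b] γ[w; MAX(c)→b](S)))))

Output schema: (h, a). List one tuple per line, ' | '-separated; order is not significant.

Subexpression sizes:
  U → 3
  S → 6
  γ[w; MAX(c)→b](S) → 4
  (U ⋈[e=b] γ[w; MAX(c)→b](S)) → 1
  ρ[h/b]((U ⋈[e=b] γ[w; MAX(c)→b](S))) → 1
  σ[w='t'](ρ[h/b]((U ⋈[e=b] γ[w; MAX(c)→b](S)))) → 1
  γ[h; MAX(e)→a](σ[w='t'](ρ[h/b]((U ⋈[e=b] γ[w; MAX(c)→b](S))))) → 1

== RESULT ==
h | a
8 | 8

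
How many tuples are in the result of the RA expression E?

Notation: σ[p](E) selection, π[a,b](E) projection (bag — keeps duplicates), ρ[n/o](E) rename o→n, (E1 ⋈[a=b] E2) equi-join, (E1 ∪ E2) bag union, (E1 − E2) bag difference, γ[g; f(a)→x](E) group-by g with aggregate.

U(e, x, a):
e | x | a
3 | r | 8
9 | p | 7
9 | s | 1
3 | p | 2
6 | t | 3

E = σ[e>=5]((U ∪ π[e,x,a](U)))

Stepwise |·|:
  U → 5
  U → 5
  π[e,x,a](U) → 5
  (U ∪ π[e,x,a](U)) → 10
  σ[e>=5]((U ∪ π[e,x,a](U))) → 6

|E| = 6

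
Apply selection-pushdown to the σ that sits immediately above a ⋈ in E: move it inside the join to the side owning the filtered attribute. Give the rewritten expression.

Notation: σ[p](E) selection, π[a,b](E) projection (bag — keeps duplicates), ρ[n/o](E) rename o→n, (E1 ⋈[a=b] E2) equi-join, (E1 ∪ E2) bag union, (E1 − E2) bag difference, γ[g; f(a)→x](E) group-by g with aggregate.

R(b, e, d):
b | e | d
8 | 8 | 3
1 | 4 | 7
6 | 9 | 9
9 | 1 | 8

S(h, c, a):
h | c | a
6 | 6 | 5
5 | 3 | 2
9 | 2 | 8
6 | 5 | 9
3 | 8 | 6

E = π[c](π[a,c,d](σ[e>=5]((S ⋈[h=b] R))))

σ filters on e, owned by the right side.
E' = π[c](π[a,c,d]((S ⋈[h=b] σ[e>=5](R))))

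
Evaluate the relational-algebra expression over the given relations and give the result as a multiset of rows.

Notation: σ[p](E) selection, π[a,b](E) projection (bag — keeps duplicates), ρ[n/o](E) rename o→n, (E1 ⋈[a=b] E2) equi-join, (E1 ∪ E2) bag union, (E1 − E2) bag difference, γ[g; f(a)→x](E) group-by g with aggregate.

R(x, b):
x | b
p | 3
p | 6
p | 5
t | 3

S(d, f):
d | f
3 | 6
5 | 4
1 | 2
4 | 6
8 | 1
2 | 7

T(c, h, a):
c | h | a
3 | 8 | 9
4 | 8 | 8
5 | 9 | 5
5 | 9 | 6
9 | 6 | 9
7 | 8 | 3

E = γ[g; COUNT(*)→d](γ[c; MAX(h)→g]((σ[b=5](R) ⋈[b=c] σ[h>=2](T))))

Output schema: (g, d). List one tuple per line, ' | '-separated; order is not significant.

Subexpression sizes:
  R → 4
  σ[b=5](R) → 1
  T → 6
  σ[h>=2](T) → 6
  (σ[b=5](R) ⋈[b=c] σ[h>=2](T)) → 2
  γ[c; MAX(h)→g]((σ[b=5](R) ⋈[b=c] σ[h>=2](T))) → 1
  γ[g; COUNT(*)→d](γ[c; MAX(h)→g]((σ[b=5](R) ⋈[b=c] σ[h>=2](T)))) → 1

== RESULT ==
g | d
9 | 1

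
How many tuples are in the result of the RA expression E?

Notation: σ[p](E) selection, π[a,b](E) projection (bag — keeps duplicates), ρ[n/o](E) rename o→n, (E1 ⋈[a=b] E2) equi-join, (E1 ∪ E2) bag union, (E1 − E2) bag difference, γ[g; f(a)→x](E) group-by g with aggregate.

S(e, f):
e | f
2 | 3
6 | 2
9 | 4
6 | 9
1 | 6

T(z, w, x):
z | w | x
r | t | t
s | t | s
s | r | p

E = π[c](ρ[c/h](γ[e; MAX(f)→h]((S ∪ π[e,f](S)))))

Stepwise |·|:
  S → 5
  S → 5
  π[e,f](S) → 5
  (S ∪ π[e,f](S)) → 10
  γ[e; MAX(f)→h]((S ∪ π[e,f](S))) → 4
  ρ[c/h](γ[e; MAX(f)→h]((S ∪ π[e,f](S)))) → 4
  π[c](ρ[c/h](γ[e; MAX(f)→h]((S ∪ π[e,f](S))))) → 4

|E| = 4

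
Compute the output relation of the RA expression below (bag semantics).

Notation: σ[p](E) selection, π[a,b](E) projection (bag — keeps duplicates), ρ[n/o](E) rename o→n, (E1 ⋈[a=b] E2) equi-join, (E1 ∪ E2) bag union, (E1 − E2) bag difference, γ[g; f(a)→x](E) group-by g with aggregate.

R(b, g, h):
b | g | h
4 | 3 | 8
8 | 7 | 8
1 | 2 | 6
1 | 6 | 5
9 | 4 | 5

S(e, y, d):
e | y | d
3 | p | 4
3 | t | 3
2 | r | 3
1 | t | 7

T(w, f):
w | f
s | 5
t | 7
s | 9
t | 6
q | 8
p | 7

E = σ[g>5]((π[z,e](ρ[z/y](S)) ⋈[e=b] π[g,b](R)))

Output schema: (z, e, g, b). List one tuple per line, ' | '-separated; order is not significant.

Row counts bottom-up:
  S → 4
  ρ[z/y](S) → 4
  π[z,e](ρ[z/y](S)) → 4
  R → 5
  π[g,b](R) → 5
  (π[z,e](ρ[z/y](S)) ⋈[e=b] π[g,b](R)) → 2
  σ[g>5]((π[z,e](ρ[z/y](S)) ⋈[e=b] π[g,b](R))) → 1

== RESULT ==
z | e | g | b
t | 1 | 6 | 1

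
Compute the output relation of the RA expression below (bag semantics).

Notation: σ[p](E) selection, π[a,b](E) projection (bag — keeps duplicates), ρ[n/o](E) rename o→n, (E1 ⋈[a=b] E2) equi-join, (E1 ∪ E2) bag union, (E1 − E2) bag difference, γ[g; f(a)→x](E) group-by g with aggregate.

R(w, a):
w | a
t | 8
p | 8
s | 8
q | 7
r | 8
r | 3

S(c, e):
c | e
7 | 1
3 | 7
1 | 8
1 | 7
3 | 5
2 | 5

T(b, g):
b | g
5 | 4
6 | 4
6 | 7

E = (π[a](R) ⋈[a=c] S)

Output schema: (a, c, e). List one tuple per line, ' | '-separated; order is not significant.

Subexpression sizes:
  R → 6
  π[a](R) → 6
  S → 6
  (π[a](R) ⋈[a=c] S) → 3

== RESULT ==
a | c | e
3 | 3 | 5
3 | 3 | 7
7 | 7 | 1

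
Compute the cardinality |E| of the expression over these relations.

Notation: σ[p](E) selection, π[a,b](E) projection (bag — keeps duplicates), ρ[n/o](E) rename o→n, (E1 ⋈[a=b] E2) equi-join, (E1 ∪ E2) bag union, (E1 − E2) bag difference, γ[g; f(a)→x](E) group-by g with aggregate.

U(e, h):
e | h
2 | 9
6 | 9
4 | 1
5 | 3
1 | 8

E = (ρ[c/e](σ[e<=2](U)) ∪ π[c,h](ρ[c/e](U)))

Row counts bottom-up:
  U → 5
  σ[e<=2](U) → 2
  ρ[c/e](σ[e<=2](U)) → 2
  U → 5
  ρ[c/e](U) → 5
  π[c,h](ρ[c/e](U)) → 5
  (ρ[c/e](σ[e<=2](U)) ∪ π[c,h](ρ[c/e](U))) → 7

|E| = 7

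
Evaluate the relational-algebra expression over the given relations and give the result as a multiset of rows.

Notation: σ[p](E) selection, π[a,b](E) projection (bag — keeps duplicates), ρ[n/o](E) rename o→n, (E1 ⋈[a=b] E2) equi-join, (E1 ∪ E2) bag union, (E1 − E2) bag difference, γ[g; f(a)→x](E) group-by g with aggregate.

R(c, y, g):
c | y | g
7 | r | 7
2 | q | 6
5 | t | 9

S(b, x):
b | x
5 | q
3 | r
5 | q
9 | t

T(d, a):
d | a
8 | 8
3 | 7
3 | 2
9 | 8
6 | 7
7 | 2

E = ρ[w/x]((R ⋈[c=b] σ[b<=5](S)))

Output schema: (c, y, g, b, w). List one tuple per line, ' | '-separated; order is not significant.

Subexpression sizes:
  R → 3
  S → 4
  σ[b<=5](S) → 3
  (R ⋈[c=b] σ[b<=5](S)) → 2
  ρ[w/x]((R ⋈[c=b] σ[b<=5](S))) → 2

== RESULT ==
c | y | g | b | w
5 | t | 9 | 5 | q
5 | t | 9 | 5 | q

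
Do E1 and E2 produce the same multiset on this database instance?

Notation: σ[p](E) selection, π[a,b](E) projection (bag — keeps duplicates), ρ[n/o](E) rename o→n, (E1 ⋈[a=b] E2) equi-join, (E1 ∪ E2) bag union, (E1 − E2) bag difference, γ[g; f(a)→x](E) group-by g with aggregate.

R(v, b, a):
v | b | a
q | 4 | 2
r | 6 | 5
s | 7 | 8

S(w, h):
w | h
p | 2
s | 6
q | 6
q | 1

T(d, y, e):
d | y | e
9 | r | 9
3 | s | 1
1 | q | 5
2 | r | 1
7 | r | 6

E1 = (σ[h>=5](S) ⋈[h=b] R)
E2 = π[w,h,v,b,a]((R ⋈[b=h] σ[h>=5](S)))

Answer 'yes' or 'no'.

E1 row counts bottom-up:
  S → 4
  σ[h>=5](S) → 2
  R → 3
  (σ[h>=5](S) ⋈[h=b] R) → 2
E2 row counts bottom-up:
  R → 3
  S → 4
  σ[h>=5](S) → 2
  (R ⋈[b=h] σ[h>=5](S)) → 2
  π[w,h,v,b,a]((R ⋈[b=h] σ[h>=5](S))) → 2

E1 and E2 produce the same multiset:
w | h | v | b | a
q | 6 | r | 6 | 5
s | 6 | r | 6 | 5

yes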